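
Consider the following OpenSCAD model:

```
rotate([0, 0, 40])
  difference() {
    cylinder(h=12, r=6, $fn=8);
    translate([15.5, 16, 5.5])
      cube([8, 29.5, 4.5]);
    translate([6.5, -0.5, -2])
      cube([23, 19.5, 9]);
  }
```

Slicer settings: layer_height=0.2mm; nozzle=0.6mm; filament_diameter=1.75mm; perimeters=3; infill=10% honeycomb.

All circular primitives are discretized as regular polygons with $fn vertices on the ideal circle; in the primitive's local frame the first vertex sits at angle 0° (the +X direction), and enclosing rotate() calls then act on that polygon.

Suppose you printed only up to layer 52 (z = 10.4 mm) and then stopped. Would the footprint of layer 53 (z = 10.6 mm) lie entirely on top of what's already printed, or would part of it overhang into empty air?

entirely on top

Compare the two slices. At z = 10.4: the r=6 cylinder gives a regular 8-gon of circumradius 6 (constant along its height) (area = (8/2)·6.000²·sin(360°/8) = 101.82 mm²); the cube at (15.5, 16) does not reach this height (z outside [5.5, 10]); the cube at (6.5, -0.5) is absent (z outside [-2, 7]); Subtracting the remaining from the first: none of the subtracted shapes is present at this height, so the r=6 cylinder is unchanged — area = 101.82 mm²; (whole slice rotated 40° about Z — lengths, areas and connectivity unchanged). At z = 10.6: the r=6 cylinder contributes a regular 8-gon of circumradius 6 (area = (8/2)·6.000²·sin(360°/8) = 101.82 mm²); the cube at (15.5, 16) is absent (z outside [5.5, 10]); the cube at (6.5, -0.5) is not intersected at this z (z outside [-2, 7]); After the difference (first − rest): none of the subtracted shapes is present at this height, so the r=6 cylinder is unchanged — area = 101.82 mm²; (rotated 40° about Z; rotation is an isometry so areas/perimeters/island counts are preserved). Checking containment: the cross-section at z = 10.6 is a subset of the cross-section at z = 10.4.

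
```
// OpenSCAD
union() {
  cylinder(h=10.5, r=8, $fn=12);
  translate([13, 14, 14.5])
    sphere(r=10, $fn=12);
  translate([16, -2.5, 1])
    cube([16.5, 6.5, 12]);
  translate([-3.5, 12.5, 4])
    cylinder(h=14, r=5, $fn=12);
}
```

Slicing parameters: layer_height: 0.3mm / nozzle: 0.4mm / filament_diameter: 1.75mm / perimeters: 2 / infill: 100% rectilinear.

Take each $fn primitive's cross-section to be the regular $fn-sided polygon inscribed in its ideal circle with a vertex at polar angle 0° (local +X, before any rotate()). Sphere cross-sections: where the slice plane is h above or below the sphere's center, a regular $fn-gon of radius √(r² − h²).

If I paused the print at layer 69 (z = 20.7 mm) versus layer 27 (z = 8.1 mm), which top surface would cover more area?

Layer 69 (z = 20.7): the cylinder does not reach this height (z outside [0, 10.5]); the sphere at (13, 14): section is a regular 12-gon, circumradius = √(r²−h²) = √(10²−6.2²) = 7.846 (area = (12/2)·7.846²·sin(360°/12) = 184.68 mm²); the cube at (16, -2.5) is not intersected at this z (z outside [1, 13]); the cylinder at (-3.5, 12.5) is absent (z outside [4, 18]); Combining (union): only the r=10 sphere at (13, 14) is present, so the union is just that shape — area = 184.68 mm². So its area = 184.68 mm². Layer 27 (z = 8.1): the r=8 cylinder gives a regular 12-gon of circumradius 8 (constant along its height) (area = (12/2)·8.000²·sin(360°/12) = 192.00 mm²); the r=10 sphere at (13, 14) slices to a regular 12-gon of circumradius 7.684 (√(r²−h²) with h=6.4 from center) (area = (12/2)·7.684²·sin(360°/12) = 177.12 mm²); the cube at (16, -2.5) is present — its section is the full 16.5×6.5 rectangle (area 107.25 mm²); the cylinder at (-3.5, 12.5): section is a regular 12-gon, circumradius r=5 (area = (12/2)·5.000²·sin(360°/12) = 75.00 mm²); Combining (union): the 4 present regions are separate (no shared area or edge), so areas and boundary lengths simply add and each stays a separate island — area = 551.37 mm². So its area = 551.37 mm². Layer 27 is larger (551.37 vs 184.68 mm²).

layer 27 (z = 8.1 mm)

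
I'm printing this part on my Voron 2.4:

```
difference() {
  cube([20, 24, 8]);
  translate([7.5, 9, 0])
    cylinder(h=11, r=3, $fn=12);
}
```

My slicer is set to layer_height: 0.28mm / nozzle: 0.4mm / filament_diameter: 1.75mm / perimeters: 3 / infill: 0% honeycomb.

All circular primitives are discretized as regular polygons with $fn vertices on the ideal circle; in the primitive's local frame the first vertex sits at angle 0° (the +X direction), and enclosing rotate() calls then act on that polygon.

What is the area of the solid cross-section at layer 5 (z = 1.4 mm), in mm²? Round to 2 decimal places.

453.00 mm²

At z = 1.4 mm: the cube is present — its section is the full 20×24 rectangle (area 480.00 mm²); the cylinder at (7.5, 9): section is a regular 12-gon, circumradius r=3 (area = (12/2)·3.000²·sin(360°/12) = 27.00 mm²); Subtracting the remaining from the first: starting from the 20×24 cube (480.00 mm²), the r=3 cylinder at (7.5, 9) lies wholly inside it (removes its full 27.00 mm² and its 18.63 mm outline becomes a hole wall) — area = 453.00 mm². Overall, the cross-section is one region with 1 hole. Net area = 453.00 mm².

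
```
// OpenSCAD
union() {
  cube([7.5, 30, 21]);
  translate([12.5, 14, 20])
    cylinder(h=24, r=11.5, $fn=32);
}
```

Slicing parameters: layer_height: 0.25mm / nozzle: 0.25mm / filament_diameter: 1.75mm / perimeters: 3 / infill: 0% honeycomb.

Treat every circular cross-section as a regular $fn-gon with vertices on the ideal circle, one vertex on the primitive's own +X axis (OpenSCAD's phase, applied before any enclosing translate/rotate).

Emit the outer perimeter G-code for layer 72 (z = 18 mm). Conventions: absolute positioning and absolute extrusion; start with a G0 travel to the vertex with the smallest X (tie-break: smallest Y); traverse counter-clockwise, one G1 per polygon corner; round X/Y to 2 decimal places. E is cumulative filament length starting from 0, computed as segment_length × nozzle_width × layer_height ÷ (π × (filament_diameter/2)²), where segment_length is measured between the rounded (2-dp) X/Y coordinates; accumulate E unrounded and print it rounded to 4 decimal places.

At z = 18 mm: the cube (footprint 7.5×30) is included at this height; the cylinder at (12.5, 14) is absent (z outside [20, 44]); Merging all regions: only the 7.5×30 cube is present, so the union is just that shape — 1 connected region. The outline is a single polygon with 4 vertices. Extrusion per mm of travel: 0.25 × 0.25 / (π × 0.875²) = 0.025984. Accumulating E over each segment gives final E = 1.9488.

G0 X0.00 Y0.00 Z18.00
G1 X7.50 Y0.00 E0.1949
G1 X7.50 Y30.00 E0.9744
G1 X0.00 Y30.00 E1.1693
G1 X0.00 Y0.00 E1.9488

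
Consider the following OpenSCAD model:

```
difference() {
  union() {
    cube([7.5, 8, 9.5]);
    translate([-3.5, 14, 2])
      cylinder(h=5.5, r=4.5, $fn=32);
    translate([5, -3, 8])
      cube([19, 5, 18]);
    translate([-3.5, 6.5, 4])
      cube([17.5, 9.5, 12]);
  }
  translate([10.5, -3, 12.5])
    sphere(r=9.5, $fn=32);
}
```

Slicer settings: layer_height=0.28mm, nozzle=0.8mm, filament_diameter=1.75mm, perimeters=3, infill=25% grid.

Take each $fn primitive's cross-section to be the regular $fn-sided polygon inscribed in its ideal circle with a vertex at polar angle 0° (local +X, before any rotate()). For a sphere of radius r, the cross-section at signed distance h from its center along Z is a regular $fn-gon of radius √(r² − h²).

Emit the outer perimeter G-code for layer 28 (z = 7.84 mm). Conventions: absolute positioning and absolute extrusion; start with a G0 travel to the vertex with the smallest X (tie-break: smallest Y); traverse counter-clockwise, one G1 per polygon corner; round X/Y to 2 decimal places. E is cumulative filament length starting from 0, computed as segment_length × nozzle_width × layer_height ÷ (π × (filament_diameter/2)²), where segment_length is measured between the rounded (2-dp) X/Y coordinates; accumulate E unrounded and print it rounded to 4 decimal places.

G0 X-3.50 Y6.50 Z7.84
G1 X0.00 Y6.50 E0.3259
G1 X0.00 Y0.00 E0.9313
G1 X2.80 Y0.00 E1.1920
G1 X2.85 Y0.17 E1.2085
G1 X3.62 Y1.60 E1.3598
G1 X4.65 Y2.85 E1.5106
G1 X5.90 Y3.88 E1.6615
G1 X7.33 Y4.65 E1.8127
G1 X7.50 Y4.70 E1.8292
G1 X7.50 Y6.50 E1.9969
G1 X14.00 Y6.50 E2.6022
G1 X14.00 Y16.00 E3.4869
G1 X-3.50 Y16.00 E5.1167
G1 X-3.50 Y6.50 E6.0014

At z = 7.84 mm: the cube is present — its section is the full 7.5×8 rectangle; the cylinder at (-3.5, 14) is not intersected at this z (z outside [2, 7.5]); the cube at (5, -3) does not reach this height (z outside [8, 26]); the cube at (-3.5, 6.5) (footprint 17.5×9.5) is included at this height; Combining (union): the regions partially overlap (shared area 11.25 mm²), so overlapping operands fuse into one piece — 1 connected region; the r=9.5 sphere at (10.5, -3) slices to a regular 32-gon of circumradius 8.279 (√(r²−h²) with h=4.66 from center); Taking the first minus the rest: starting from that combined region, the r=9.5 sphere at (10.5, -3) partially overlaps it — only the 14.09 mm² overlap (of its 213.93 mm²) is removed, clipping the outline — 1 connected region. The outline is a single polygon with 14 vertices. Extrusion per mm of travel: 0.8 × 0.28 / (π × 0.875²) = 0.093128. Accumulating E over each segment gives final E = 6.0014.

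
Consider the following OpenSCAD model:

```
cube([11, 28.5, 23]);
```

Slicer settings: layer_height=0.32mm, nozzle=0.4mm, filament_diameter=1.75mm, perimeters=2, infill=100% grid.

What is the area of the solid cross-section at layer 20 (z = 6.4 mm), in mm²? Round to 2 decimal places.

313.50 mm²

At z = 6.4 mm: the cube (footprint 11×28.5) is included at this height (area 313.50 mm²). Overall, the cross-section is a single solid region. Net area = 313.50 mm².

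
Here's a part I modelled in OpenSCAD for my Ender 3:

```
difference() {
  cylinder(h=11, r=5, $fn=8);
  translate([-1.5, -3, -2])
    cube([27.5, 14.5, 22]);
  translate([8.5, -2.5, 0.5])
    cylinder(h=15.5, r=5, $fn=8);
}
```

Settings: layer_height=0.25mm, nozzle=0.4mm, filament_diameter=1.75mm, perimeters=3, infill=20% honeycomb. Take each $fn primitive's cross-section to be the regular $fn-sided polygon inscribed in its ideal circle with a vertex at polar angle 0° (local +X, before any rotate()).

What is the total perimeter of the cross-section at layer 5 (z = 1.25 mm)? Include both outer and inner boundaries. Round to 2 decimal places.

At z = 1.25 mm: the cylinder: section is a regular 8-gon, circumradius r=5 (perimeter = 2·8·5.000·sin(180°/8) = 30.61 mm); the cube at (-1.5, -3) is present — its section is the full 27.5×14.5 rectangle (perimeter 84.00 mm); the r=5 cylinder at (8.5, -2.5) contributes a regular 8-gon of circumradius 5 (perimeter = 2·8·5.000·sin(180°/8) = 30.61 mm); Subtracting the remaining from the first: starting from the r=5 cylinder, the 27.5×14.5 cube at (-1.5, -3) partially overlaps it — only the 42.35 mm² overlap (of its 398.75 mm²) is removed, clipping the outline; the r=5 cylinder at (8.5, -2.5) partially overlaps it — only the 0.00 mm² overlap (of its 70.71 mm²) is removed, clipping the outline — boundary = 30.68 mm. Overall, the cross-section is a single solid region. Total boundary length (outer) = 30.68 mm.

30.68 mm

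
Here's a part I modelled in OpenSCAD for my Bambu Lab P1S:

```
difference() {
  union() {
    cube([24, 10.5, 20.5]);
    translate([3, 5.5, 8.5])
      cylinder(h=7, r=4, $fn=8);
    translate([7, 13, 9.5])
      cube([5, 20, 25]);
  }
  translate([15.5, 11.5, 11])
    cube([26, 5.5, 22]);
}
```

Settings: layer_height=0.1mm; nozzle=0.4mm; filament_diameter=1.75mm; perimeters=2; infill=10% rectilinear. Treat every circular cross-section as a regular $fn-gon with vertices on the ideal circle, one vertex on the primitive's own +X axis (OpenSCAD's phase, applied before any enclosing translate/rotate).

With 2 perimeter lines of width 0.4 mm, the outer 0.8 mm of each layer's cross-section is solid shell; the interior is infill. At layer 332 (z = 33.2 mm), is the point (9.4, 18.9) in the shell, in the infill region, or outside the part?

infill

At z = 33.2 mm: the cube is absent (z outside [0, 20.5]); the cylinder at (3, 5.5) does not reach this height (z outside [8.5, 15.5]); the cube at (7, 13) is present — its section is the full 5×20 rectangle; Merging all regions: only the 5×20 cube at (7, 13) is present, so the union is just that shape — 1 connected region; the cube at (15.5, 11.5) is not intersected at this z (z outside [11, 33]); Taking the first minus the rest: none of the subtracted shapes is present at this height, so the result so far is unchanged — 1 connected region. Overall, the cross-section is a single solid region. The nearest boundary edge runs (7.00, 33.00)→(7.00, 13.00); distance from the point to it = 2.40 mm. The point is inside the cross-section and 2.40 mm from the nearest boundary — more than the 0.8 mm shell width (2 × 0.4), so it's in the infill interior.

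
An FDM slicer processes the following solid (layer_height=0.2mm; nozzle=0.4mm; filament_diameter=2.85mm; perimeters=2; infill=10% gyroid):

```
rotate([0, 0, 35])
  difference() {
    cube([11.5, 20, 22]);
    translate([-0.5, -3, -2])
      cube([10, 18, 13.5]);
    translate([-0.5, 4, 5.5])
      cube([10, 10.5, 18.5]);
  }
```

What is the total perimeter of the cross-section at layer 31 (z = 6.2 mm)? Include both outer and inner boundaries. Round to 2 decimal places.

At z = 6.2 mm: the cube (footprint 11.5×20) is included at this height (perimeter 63.00 mm); the cube at (-0.5, -3) is present — its section is the full 10×18 rectangle (perimeter 56.00 mm); the cube at (-0.5, 4) (footprint 10×10.5) is included at this height (perimeter 41.00 mm); After the difference (first − rest): starting from the 11.5×20 cube, the 10×18 cube at (-0.5, -3) partially overlaps it — only the 142.50 mm² overlap (of its 180.00 mm²) is removed, clipping the outline; the 10×10.5 cube at (-0.5, 4) misses the remaining region (no effect) — boundary = 63.00 mm; (whole slice rotated 35° about Z — lengths, areas and connectivity unchanged). Overall, the cross-section is a single solid region. Total boundary length (outer) = 63.00 mm.

63.00 mm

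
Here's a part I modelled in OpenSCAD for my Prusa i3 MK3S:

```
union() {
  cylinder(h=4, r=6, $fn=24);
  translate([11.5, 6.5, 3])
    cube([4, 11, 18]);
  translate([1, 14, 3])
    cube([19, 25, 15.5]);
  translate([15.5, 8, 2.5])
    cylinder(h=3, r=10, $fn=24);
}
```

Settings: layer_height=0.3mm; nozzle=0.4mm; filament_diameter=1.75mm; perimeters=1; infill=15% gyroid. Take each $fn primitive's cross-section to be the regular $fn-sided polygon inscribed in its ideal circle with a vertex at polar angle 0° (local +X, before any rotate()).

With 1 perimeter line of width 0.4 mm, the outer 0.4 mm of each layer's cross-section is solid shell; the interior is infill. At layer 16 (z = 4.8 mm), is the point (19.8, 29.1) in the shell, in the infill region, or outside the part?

shell

At z = 4.8 mm: the cylinder is absent (z outside [0, 4]); the 4×11 cube at (11.5, 6.5) contributes its full rectangle; the 19×25 cube at (1, 14) contributes its full rectangle; the cylinder at (15.5, 8): section is a regular 24-gon, circumradius r=10; Merging all regions: the regions partially overlap (shared area 81.99 mm²), so overlapping operands fuse into one piece — 1 connected region. Overall, the cross-section is a single solid region. The nearest boundary edge runs (20.00, 39.00)→(20.00, 16.87); distance from the point to it = 0.20 mm. The point is inside the cross-section, 0.20 mm from the nearest boundary — within the 0.4 mm shell band (1 × 0.4).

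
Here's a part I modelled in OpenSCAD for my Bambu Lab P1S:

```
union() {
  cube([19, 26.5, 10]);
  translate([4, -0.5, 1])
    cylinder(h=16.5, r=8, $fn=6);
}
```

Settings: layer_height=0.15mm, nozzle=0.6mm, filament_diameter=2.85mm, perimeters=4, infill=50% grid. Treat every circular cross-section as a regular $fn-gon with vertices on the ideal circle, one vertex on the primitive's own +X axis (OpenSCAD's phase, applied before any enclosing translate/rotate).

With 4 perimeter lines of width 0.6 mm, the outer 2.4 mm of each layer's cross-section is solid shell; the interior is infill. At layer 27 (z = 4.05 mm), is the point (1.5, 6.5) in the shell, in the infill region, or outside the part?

shell

At z = 4.05 mm: the 19×26.5 cube contributes its full rectangle; the cylinder at (4, -0.5): section is a regular 6-gon, circumradius r=8; Combining (union): the regions partially overlap (shared area 63.35 mm²), so overlapping operands fuse into one piece — 1 connected region. Overall, the cross-section is a single solid region. The nearest boundary edge runs (0.00, 6.43)→(0.00, 26.50); distance from the point to it = 1.50 mm. The point is inside the cross-section, 1.50 mm from the nearest boundary — within the 2.4 mm shell band (4 × 0.6).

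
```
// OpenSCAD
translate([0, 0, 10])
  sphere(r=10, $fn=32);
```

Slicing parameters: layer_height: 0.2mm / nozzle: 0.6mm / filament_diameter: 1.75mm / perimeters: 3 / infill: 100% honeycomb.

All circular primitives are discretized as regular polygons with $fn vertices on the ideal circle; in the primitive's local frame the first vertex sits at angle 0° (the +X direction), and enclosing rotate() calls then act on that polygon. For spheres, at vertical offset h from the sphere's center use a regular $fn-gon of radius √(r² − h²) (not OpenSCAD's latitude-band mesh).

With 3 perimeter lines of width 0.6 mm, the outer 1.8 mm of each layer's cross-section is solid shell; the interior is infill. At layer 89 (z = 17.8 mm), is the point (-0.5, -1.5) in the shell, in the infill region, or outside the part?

At z = 17.8 mm: the sphere: section is a regular 32-gon, circumradius = √(r²−h²) = √(10²−7.8²) = 6.258. Overall, the cross-section is a single solid region. The nearest boundary edge runs (-2.39, -5.78)→(-1.22, -6.14); distance from the point to it = 4.65 mm. The point is inside the cross-section and 4.65 mm from the nearest boundary — more than the 1.8 mm shell width (3 × 0.6), so it's in the infill interior.

infill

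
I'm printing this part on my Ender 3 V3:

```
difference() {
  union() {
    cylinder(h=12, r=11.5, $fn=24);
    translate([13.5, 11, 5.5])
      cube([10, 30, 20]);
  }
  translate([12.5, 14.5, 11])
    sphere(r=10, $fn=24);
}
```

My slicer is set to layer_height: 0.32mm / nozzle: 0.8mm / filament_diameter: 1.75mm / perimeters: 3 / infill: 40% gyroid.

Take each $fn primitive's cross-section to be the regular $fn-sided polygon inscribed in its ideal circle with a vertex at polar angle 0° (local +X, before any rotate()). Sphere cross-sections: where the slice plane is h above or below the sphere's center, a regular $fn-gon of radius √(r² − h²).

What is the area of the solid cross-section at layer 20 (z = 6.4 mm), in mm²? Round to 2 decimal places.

At z = 6.4 mm: the r=11.5 cylinder gives a regular 24-gon of circumradius 11.5 (constant along its height) (area = (24/2)·11.500²·sin(360°/24) = 410.75 mm²); the 10×30 cube at (13.5, 11) contributes its full rectangle (area 300.00 mm²); Combining (union): the 2 present regions are separate (no shared area or edge), so areas and boundary lengths simply add and each stays a separate island — area = 710.75 mm²; the r=10 sphere at (12.5, 14.5) contributes a regular 24-gon of circumradius √(10²−4.6²) = 8.879 (area = (24/2)·8.879²·sin(360°/24) = 244.86 mm²); Taking the first minus the rest: starting from the result so far (710.75 mm²), the r=10 sphere at (12.5, 14.5) partially overlaps it — only the 83.90 mm² overlap (of its 244.86 mm²) is removed, clipping the outline — area = 626.85 mm². Overall, the cross-section has 2 separate islands. Net area = 626.85 mm².

626.85 mm²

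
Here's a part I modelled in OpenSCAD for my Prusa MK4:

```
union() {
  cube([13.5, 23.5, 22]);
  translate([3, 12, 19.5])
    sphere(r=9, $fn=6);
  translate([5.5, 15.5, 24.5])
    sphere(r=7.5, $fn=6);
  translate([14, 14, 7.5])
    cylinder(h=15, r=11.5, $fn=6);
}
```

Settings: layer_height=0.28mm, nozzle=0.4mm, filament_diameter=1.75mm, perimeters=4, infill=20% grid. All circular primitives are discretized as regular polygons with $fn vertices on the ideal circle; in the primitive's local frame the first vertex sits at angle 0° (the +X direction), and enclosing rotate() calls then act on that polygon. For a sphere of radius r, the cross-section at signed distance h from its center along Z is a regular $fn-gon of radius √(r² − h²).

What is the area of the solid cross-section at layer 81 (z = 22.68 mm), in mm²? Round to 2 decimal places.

223.81 mm²

At z = 22.68 mm: the cube is not intersected at this z (z outside [0, 22]); the r=9 sphere at (3, 12) contributes a regular 6-gon of circumradius √(9²−3.18²) = 8.419 (area = (6/2)·8.419²·sin(360°/6) = 184.17 mm²); the r=7.5 sphere at (5.5, 15.5) contributes a regular 6-gon of circumradius √(7.5²−1.82²) = 7.276 (area = (6/2)·7.276²·sin(360°/6) = 137.54 mm²); the cylinder at (14, 14) does not reach this height (z outside [7.5, 22.5]); Taking the union: the regions partially overlap — summed areas 321.71 mm² minus the doubly-counted overlap 97.90 mm² gives 223.81 mm² — area = 223.81 mm². Overall, the cross-section is a single solid region. Net area = 223.81 mm².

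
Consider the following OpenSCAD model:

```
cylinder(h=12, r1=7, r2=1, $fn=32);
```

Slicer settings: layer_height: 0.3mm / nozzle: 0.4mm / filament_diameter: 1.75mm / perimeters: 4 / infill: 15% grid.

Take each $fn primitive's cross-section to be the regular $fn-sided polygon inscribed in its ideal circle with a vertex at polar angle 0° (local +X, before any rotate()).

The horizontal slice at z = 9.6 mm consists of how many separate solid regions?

1

At z = 9.6 mm: the cone: at t=0.800 of its height the radius interpolates to r₁+(r₂−r₁)t = 2.200, giving a regular 32-gon of that circumradius. The result has 1 disconnected region.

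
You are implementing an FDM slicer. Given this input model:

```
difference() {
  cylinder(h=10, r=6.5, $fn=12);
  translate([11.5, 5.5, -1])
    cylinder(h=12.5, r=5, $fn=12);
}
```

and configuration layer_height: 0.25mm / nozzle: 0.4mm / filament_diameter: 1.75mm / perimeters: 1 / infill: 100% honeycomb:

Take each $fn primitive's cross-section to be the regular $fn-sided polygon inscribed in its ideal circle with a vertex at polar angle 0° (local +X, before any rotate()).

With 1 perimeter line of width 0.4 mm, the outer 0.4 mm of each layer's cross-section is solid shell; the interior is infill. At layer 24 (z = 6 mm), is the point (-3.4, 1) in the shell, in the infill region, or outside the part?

infill

At z = 6 mm: the cylinder: section is a regular 12-gon, circumradius r=6.5; the cylinder at (11.5, 5.5): section is a regular 12-gon, circumradius r=5; Taking the first minus the rest: starting from the r=6.5 cylinder, the r=5 cylinder at (11.5, 5.5) misses the remaining region (no effect) — 1 connected region. Overall, the cross-section is a single solid region. The nearest boundary edge runs (-6.50, 0.00)→(-5.63, 3.25); distance from the point to it = 2.74 mm. The point is inside the cross-section and 2.74 mm from the nearest boundary — more than the 0.4 mm shell width (1 × 0.4), so it's in the infill interior.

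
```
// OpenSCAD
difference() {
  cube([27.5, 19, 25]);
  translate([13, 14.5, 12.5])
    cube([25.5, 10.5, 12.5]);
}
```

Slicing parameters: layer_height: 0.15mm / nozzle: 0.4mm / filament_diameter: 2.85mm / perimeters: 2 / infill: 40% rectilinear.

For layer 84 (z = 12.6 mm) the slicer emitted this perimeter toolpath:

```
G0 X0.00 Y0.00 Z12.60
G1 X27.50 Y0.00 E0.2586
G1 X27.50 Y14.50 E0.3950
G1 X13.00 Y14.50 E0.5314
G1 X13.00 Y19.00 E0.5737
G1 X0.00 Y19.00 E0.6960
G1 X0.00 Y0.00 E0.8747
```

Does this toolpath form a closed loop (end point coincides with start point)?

Start point (G0): (0.00, 0.00). End point (last G1): the path returns to the start — closed.

yes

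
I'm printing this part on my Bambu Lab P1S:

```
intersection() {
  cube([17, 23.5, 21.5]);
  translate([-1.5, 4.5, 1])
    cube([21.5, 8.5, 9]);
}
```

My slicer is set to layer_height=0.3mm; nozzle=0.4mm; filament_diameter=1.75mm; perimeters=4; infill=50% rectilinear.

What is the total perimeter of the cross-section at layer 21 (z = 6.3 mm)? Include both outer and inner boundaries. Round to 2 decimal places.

At z = 6.3 mm: the cube (footprint 17×23.5) is included at this height (perimeter 81.00 mm); the 21.5×8.5 cube at (-1.5, 4.5) contributes its full rectangle (perimeter 60.00 mm); After intersecting: the 21.5×8.5 cube at (-1.5, 4.5) partially overlaps the 17×23.5 cube; clipping to the common part keeps 144.50 mm² — boundary = 51.00 mm. Overall, the cross-section is a single solid region. Total boundary length (outer) = 51.00 mm.

51.00 mm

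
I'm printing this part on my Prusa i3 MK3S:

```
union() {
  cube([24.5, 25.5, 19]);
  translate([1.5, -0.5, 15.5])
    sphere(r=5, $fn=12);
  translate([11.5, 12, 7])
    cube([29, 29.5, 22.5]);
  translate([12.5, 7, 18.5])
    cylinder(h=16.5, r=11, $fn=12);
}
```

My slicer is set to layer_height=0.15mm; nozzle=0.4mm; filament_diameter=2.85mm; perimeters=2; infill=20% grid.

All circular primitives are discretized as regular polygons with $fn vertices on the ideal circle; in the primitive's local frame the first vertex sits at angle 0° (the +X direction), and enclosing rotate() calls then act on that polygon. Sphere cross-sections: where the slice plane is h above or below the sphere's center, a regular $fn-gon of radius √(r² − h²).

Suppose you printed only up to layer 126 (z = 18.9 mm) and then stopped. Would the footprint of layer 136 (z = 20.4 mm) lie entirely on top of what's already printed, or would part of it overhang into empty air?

entirely on top

Compare the two slices. At z = 18.9: the 24.5×25.5 cube contributes its full rectangle (area 624.75 mm²); the r=5 sphere at (1.5, -0.5) contributes a regular 12-gon of circumradius √(5²−3.4²) = 3.666 (area = (12/2)·3.666²·sin(360°/12) = 40.32 mm²); the 29×29.5 cube at (11.5, 12) contributes its full rectangle (area 855.50 mm²); the cylinder at (12.5, 7): section is a regular 12-gon, circumradius r=11 (area = (12/2)·11.000²·sin(360°/12) = 363.00 mm²); Merging all regions: the regions partially overlap — summed areas 1883.57 mm² minus the doubly-counted overlap 509.15 mm² gives 1374.42 mm² — area = 1374.42 mm². At z = 20.4: the cube is absent (z outside [0, 19]); the r=5 sphere at (1.5, -0.5) slices to a regular 12-gon of circumradius 0.995 (√(r²−h²) with h=4.9 from center) (area = (12/2)·0.995²·sin(360°/12) = 2.97 mm²); the cube at (11.5, 12) is present — its section is the full 29×29.5 rectangle (area 855.50 mm²); the cylinder at (12.5, 7): section is a regular 12-gon, circumradius r=11 (area = (12/2)·11.000²·sin(360°/12) = 363.00 mm²); Combining (union): the regions partially overlap — summed areas 1221.47 mm² minus the doubly-counted overlap 44.97 mm² gives 1176.50 mm² — area = 1176.50 mm². Checking containment: the cross-section at z = 20.4 is a subset of the cross-section at z = 18.9.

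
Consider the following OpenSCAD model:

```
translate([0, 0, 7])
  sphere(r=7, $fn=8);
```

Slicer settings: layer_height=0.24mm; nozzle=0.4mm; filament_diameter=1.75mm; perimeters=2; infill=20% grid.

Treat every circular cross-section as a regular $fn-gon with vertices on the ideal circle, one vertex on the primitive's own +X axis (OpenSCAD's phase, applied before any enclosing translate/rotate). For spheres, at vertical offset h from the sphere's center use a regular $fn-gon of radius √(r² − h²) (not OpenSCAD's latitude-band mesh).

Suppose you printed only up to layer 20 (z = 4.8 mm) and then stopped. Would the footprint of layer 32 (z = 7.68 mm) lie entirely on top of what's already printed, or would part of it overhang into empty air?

part overhangs

Compare the two slices. At z = 4.8: the r=7 sphere slices to a regular 8-gon of circumradius 6.645 (√(r²−h²) with h=2.2 from center) (area = (8/2)·6.645²·sin(360°/8) = 124.90 mm²). At z = 7.68: the r=7 sphere contributes a regular 8-gon of circumradius √(7²−0.68²) = 6.967 (area = (8/2)·6.967²·sin(360°/8) = 137.29 mm²). Checking containment: at z = 7.68 the cross-section extends beyond the z = 4.8 cross-section by about 12.38 mm².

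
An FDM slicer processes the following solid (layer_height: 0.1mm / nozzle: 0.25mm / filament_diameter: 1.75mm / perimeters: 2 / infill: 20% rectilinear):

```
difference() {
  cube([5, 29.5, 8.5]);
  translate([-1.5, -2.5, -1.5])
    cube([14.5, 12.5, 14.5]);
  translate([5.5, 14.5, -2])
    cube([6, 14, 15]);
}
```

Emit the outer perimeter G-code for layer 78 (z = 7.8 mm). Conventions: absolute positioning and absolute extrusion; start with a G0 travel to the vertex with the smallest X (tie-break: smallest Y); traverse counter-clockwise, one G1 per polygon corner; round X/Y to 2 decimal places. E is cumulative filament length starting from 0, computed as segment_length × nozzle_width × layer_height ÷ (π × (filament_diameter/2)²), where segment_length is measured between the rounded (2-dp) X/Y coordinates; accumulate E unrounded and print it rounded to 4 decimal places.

At z = 7.8 mm: the 5×29.5 cube contributes its full rectangle; the cube at (-1.5, -2.5) (footprint 14.5×12.5) is included at this height; the 6×14 cube at (5.5, 14.5) contributes its full rectangle; After the difference (first − rest): starting from the 5×29.5 cube, the 14.5×12.5 cube at (-1.5, -2.5) partially overlaps it — only the 50.00 mm² overlap (of its 181.25 mm²) is removed, clipping the outline; the 6×14 cube at (5.5, 14.5) misses the remaining region (no effect) — 1 connected region. The outline is a single polygon with 4 vertices. Extrusion per mm of travel: 0.25 × 0.1 / (π × 0.875²) = 0.010394. Accumulating E over each segment gives final E = 0.5093.

G0 X0.00 Y10.00 Z7.80
G1 X5.00 Y10.00 E0.0520
G1 X5.00 Y29.50 E0.2546
G1 X0.00 Y29.50 E0.3066
G1 X0.00 Y10.00 E0.5093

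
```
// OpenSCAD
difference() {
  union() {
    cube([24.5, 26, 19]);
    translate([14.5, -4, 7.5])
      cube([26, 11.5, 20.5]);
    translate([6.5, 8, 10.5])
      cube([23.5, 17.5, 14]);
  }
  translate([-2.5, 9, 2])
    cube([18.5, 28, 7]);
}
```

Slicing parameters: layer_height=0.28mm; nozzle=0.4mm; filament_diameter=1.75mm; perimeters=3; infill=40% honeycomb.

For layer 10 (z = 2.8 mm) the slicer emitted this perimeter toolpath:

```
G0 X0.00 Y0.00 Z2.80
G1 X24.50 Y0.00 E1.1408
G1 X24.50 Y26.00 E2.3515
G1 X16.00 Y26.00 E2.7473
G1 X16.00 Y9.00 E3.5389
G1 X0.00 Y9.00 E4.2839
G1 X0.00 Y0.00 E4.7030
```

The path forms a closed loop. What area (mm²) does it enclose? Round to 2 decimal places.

Apply the shoelace formula to the sequence of (X, Y) vertices; enclosed area = 365.00 mm².

365.00 mm²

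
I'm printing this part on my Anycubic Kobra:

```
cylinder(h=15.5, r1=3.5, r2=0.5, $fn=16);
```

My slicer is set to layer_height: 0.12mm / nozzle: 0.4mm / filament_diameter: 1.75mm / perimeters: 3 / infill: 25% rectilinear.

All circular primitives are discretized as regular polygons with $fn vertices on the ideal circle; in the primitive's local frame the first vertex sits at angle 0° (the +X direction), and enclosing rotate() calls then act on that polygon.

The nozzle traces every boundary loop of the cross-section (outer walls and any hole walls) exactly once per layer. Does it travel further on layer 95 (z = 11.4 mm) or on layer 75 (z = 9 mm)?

Layer 95 (z = 11.4): the cone contributes a regular 16-gon of circumradius 1.294 (interpolated between r1=3.5 and r2=0.5 at t=0.735) (perimeter = 2·16·1.294·sin(180°/16) = 8.08 mm). So its perimeter = 8.08 mm. Layer 75 (z = 9): the cone contributes a regular 16-gon of circumradius 1.758 (interpolated between r1=3.5 and r2=0.5 at t=0.581) (perimeter = 2·16·1.758·sin(180°/16) = 10.98 mm). So its perimeter = 10.98 mm. Layer 75 is larger (10.98 vs 8.08 mm).

layer 75 (z = 9 mm)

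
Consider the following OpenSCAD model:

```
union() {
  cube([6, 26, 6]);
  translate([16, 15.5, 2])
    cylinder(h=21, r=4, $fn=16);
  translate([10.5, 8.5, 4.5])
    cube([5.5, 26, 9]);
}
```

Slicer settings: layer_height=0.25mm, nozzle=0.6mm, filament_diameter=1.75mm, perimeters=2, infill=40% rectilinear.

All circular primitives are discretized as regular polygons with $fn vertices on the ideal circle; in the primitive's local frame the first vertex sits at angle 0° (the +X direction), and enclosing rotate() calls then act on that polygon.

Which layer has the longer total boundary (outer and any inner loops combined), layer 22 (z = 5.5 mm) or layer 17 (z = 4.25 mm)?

Layer 22 (z = 5.5): the cube (footprint 6×26) is included at this height (perimeter 64.00 mm); the r=4 cylinder at (16, 15.5) gives a regular 16-gon of circumradius 4 (constant along its height) (perimeter = 2·16·4.000·sin(180°/16) = 24.97 mm); the 5.5×26 cube at (10.5, 8.5) contributes its full rectangle (perimeter 63.00 mm); Merging all regions: the regions partially overlap (shared area 24.49 mm²), so the edge portions inside another operand are dropped and the merged outline is re-measured after clipping — boundary = 131.49 mm. So its perimeter = 131.49 mm. Layer 17 (z = 4.25): the 6×26 cube contributes its full rectangle (perimeter 64.00 mm); the r=4 cylinder at (16, 15.5) contributes a regular 16-gon of circumradius 4 (perimeter = 2·16·4.000·sin(180°/16) = 24.97 mm); the cube at (10.5, 8.5) does not reach this height (z outside [4.5, 13.5]); Combining (union): the 2 present regions are separate (no shared area or edge), so areas and boundary lengths simply add and each stays a separate island — boundary = 88.97 mm. So its perimeter = 88.97 mm. Layer 22 is larger (131.49 vs 88.97 mm).

layer 22 (z = 5.5 mm)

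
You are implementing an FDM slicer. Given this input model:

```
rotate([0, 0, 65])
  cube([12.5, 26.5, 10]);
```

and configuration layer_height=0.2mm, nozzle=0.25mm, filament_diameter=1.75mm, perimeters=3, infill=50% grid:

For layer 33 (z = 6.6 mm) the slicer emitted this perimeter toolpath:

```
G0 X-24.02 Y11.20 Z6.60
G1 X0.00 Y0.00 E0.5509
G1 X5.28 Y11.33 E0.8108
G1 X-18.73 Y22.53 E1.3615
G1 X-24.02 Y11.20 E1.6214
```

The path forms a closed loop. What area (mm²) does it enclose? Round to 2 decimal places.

331.28 mm²

Apply the shoelace formula to the sequence of (X, Y) vertices; enclosed area = 331.28 mm².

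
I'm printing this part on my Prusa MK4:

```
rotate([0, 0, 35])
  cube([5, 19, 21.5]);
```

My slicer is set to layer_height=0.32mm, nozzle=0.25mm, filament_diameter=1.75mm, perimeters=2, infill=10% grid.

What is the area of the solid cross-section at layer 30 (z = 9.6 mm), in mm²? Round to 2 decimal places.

At z = 9.6 mm: the 5×19 cube contributes its full rectangle (area 95.00 mm²); (whole slice rotated 35° about Z — lengths, areas and connectivity unchanged). Overall, the cross-section is a single solid region. Net area = 95.00 mm².

95.00 mm²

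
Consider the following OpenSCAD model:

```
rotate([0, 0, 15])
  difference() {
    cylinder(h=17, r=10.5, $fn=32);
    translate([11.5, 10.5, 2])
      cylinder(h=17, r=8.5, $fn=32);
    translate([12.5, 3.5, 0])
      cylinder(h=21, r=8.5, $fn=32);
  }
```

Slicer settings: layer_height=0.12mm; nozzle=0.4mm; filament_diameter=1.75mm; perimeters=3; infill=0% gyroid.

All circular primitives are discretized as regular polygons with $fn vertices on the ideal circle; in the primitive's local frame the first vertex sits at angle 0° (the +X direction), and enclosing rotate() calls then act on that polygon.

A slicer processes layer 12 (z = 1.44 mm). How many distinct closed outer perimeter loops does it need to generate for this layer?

At z = 1.44 mm: the cylinder: section is a regular 32-gon, circumradius r=10.5; the cylinder at (11.5, 10.5) is not intersected at this z (z outside [2, 19]); the r=8.5 cylinder at (12.5, 3.5) gives a regular 32-gon of circumradius 8.5 (constant along its height); Subtracting the remaining from the first: starting from the r=10.5 cylinder, the r=8.5 cylinder at (12.5, 3.5) partially overlaps it — only the 56.29 mm² overlap (of its 225.52 mm²) is removed, clipping the outline — 1 connected region; (whole slice rotated 15° about Z — lengths, areas and connectivity unchanged). The result has 1 disconnected region.

1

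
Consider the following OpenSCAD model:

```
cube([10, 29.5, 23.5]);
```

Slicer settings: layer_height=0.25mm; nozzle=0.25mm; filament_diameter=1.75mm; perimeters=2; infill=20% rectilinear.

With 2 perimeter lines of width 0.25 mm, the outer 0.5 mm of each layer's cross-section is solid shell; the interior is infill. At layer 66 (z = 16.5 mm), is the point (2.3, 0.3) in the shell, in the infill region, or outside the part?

At z = 16.5 mm: the 10×29.5 cube contributes its full rectangle. Overall, the cross-section is a single solid region. The nearest boundary edge runs (0.00, 0.00)→(10.00, 0.00); distance from the point to it = 0.30 mm. The point is inside the cross-section, 0.30 mm from the nearest boundary — within the 0.5 mm shell band (2 × 0.25).

shell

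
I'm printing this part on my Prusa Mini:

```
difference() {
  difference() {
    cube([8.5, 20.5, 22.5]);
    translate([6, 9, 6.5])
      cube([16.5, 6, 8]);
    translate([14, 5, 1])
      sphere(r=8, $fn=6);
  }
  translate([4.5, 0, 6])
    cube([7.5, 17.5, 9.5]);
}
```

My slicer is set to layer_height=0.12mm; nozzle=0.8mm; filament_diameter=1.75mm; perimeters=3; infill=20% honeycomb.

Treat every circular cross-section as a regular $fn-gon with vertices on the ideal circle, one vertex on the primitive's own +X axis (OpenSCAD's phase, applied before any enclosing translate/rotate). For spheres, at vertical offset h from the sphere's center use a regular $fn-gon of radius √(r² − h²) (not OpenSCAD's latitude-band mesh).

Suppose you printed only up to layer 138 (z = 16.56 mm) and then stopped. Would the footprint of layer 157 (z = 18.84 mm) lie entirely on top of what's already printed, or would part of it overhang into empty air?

Compare the two slices. At z = 16.56: the cube (footprint 8.5×20.5) is included at this height (area 174.25 mm²); the cube at (6, 9) is absent (z outside [6.5, 14.5]); the sphere at (14, 5) is not intersected at this z (|z−center|=15.560 > r=8); Taking the first minus the rest: none of the subtracted shapes is present at this height, so the 8.5×20.5 cube is unchanged — area = 174.25 mm²; the cube at (4.5, 0) is not intersected at this z (z outside [6, 15.5]); Taking the first minus the rest: none of the subtracted shapes is present at this height, so the result so far is unchanged — area = 174.25 mm². At z = 18.84: the cube is present — its section is the full 8.5×20.5 rectangle (area 174.25 mm²); the cube at (6, 9) is not intersected at this z (z outside [6.5, 14.5]); the sphere at (14, 5) does not reach this height (|z−center|=17.840 > r=8); Subtracting the remaining from the first: none of the subtracted shapes is present at this height, so the 8.5×20.5 cube is unchanged — area = 174.25 mm²; the cube at (4.5, 0) is absent (z outside [6, 15.5]); After the difference (first − rest): none of the subtracted shapes is present at this height, so the result so far is unchanged — area = 174.25 mm². Checking containment: the cross-section at z = 18.84 is a subset of the cross-section at z = 16.56.

entirely on top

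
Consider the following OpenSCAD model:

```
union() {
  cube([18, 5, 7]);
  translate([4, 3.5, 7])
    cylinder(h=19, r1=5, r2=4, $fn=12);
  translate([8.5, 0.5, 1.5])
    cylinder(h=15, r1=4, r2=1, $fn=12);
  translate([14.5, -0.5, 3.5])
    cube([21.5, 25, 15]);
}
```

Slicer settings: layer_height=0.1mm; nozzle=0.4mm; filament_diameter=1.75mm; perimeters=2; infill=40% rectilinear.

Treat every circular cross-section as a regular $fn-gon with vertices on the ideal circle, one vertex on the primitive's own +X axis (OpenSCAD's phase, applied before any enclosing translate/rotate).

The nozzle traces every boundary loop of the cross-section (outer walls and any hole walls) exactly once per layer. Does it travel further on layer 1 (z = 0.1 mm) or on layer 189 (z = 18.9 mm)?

Layer 1 (z = 0.1): the cube (footprint 18×5) is included at this height (perimeter 46.00 mm); the cone at (4, 3.5) is not intersected at this z (z outside [7, 26]); the cone at (8.5, 0.5) is not intersected at this z (z outside [1.5, 16.5]); the cube at (14.5, -0.5) does not reach this height (z outside [3.5, 18.5]); Merging all regions: only the 18×5 cube is present, so the union is just that shape — boundary = 46.00 mm. So its perimeter = 46.00 mm. Layer 189 (z = 18.9): the cube is not intersected at this z (z outside [0, 7]); the cone at (4, 3.5) (r1=5→r2=4) has section circumradius 4.374 here — a regular 12-gon (perimeter = 2·12·4.374·sin(180°/12) = 27.17 mm); the cone at (8.5, 0.5) is not intersected at this z (z outside [1.5, 16.5]); the cube at (14.5, -0.5) is not intersected at this z (z outside [3.5, 18.5]); Merging all regions: only the cone at (4, 3.5) is present, so the union is just that shape — boundary = 27.17 mm. So its perimeter = 27.17 mm. Layer 1 is larger (46.00 vs 27.17 mm).

layer 1 (z = 0.1 mm)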